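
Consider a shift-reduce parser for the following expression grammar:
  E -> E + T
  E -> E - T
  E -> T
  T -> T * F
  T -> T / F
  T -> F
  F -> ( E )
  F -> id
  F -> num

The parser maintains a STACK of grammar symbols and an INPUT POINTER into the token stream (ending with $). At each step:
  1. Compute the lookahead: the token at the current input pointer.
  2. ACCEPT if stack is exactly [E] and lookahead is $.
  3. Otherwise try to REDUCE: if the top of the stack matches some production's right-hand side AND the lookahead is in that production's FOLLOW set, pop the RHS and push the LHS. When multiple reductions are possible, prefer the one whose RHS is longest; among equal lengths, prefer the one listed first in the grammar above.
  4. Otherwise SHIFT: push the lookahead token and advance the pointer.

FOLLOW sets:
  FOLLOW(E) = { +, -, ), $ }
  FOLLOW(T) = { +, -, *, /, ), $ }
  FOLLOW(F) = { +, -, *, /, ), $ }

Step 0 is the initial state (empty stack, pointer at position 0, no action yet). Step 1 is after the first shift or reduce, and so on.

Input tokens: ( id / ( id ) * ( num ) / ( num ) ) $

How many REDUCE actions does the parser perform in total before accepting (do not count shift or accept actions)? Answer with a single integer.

Answer: 21

Derivation:
Step 1: shift (. Stack=[(] ptr=1 lookahead=id remaining=[id / ( id ) * ( num ) / ( num ) ) $]
Step 2: shift id. Stack=[( id] ptr=2 lookahead=/ remaining=[/ ( id ) * ( num ) / ( num ) ) $]
Step 3: reduce F->id. Stack=[( F] ptr=2 lookahead=/ remaining=[/ ( id ) * ( num ) / ( num ) ) $]
Step 4: reduce T->F. Stack=[( T] ptr=2 lookahead=/ remaining=[/ ( id ) * ( num ) / ( num ) ) $]
Step 5: shift /. Stack=[( T /] ptr=3 lookahead=( remaining=[( id ) * ( num ) / ( num ) ) $]
Step 6: shift (. Stack=[( T / (] ptr=4 lookahead=id remaining=[id ) * ( num ) / ( num ) ) $]
Step 7: shift id. Stack=[( T / ( id] ptr=5 lookahead=) remaining=[) * ( num ) / ( num ) ) $]
Step 8: reduce F->id. Stack=[( T / ( F] ptr=5 lookahead=) remaining=[) * ( num ) / ( num ) ) $]
Step 9: reduce T->F. Stack=[( T / ( T] ptr=5 lookahead=) remaining=[) * ( num ) / ( num ) ) $]
Step 10: reduce E->T. Stack=[( T / ( E] ptr=5 lookahead=) remaining=[) * ( num ) / ( num ) ) $]
Step 11: shift ). Stack=[( T / ( E )] ptr=6 lookahead=* remaining=[* ( num ) / ( num ) ) $]
Step 12: reduce F->( E ). Stack=[( T / F] ptr=6 lookahead=* remaining=[* ( num ) / ( num ) ) $]
Step 13: reduce T->T / F. Stack=[( T] ptr=6 lookahead=* remaining=[* ( num ) / ( num ) ) $]
Step 14: shift *. Stack=[( T *] ptr=7 lookahead=( remaining=[( num ) / ( num ) ) $]
Step 15: shift (. Stack=[( T * (] ptr=8 lookahead=num remaining=[num ) / ( num ) ) $]
Step 16: shift num. Stack=[( T * ( num] ptr=9 lookahead=) remaining=[) / ( num ) ) $]
Step 17: reduce F->num. Stack=[( T * ( F] ptr=9 lookahead=) remaining=[) / ( num ) ) $]
Step 18: reduce T->F. Stack=[( T * ( T] ptr=9 lookahead=) remaining=[) / ( num ) ) $]
Step 19: reduce E->T. Stack=[( T * ( E] ptr=9 lookahead=) remaining=[) / ( num ) ) $]
Step 20: shift ). Stack=[( T * ( E )] ptr=10 lookahead=/ remaining=[/ ( num ) ) $]
Step 21: reduce F->( E ). Stack=[( T * F] ptr=10 lookahead=/ remaining=[/ ( num ) ) $]
Step 22: reduce T->T * F. Stack=[( T] ptr=10 lookahead=/ remaining=[/ ( num ) ) $]
Step 23: shift /. Stack=[( T /] ptr=11 lookahead=( remaining=[( num ) ) $]
Step 24: shift (. Stack=[( T / (] ptr=12 lookahead=num remaining=[num ) ) $]
Step 25: shift num. Stack=[( T / ( num] ptr=13 lookahead=) remaining=[) ) $]
Step 26: reduce F->num. Stack=[( T / ( F] ptr=13 lookahead=) remaining=[) ) $]
Step 27: reduce T->F. Stack=[( T / ( T] ptr=13 lookahead=) remaining=[) ) $]
Step 28: reduce E->T. Stack=[( T / ( E] ptr=13 lookahead=) remaining=[) ) $]
Step 29: shift ). Stack=[( T / ( E )] ptr=14 lookahead=) remaining=[) $]
Step 30: reduce F->( E ). Stack=[( T / F] ptr=14 lookahead=) remaining=[) $]
Step 31: reduce T->T / F. Stack=[( T] ptr=14 lookahead=) remaining=[) $]
Step 32: reduce E->T. Stack=[( E] ptr=14 lookahead=) remaining=[) $]
Step 33: shift ). Stack=[( E )] ptr=15 lookahead=$ remaining=[$]
Step 34: reduce F->( E ). Stack=[F] ptr=15 lookahead=$ remaining=[$]
Step 35: reduce T->F. Stack=[T] ptr=15 lookahead=$ remaining=[$]
Step 36: reduce E->T. Stack=[E] ptr=15 lookahead=$ remaining=[$]
Step 37: accept. Stack=[E] ptr=15 lookahead=$ remaining=[$]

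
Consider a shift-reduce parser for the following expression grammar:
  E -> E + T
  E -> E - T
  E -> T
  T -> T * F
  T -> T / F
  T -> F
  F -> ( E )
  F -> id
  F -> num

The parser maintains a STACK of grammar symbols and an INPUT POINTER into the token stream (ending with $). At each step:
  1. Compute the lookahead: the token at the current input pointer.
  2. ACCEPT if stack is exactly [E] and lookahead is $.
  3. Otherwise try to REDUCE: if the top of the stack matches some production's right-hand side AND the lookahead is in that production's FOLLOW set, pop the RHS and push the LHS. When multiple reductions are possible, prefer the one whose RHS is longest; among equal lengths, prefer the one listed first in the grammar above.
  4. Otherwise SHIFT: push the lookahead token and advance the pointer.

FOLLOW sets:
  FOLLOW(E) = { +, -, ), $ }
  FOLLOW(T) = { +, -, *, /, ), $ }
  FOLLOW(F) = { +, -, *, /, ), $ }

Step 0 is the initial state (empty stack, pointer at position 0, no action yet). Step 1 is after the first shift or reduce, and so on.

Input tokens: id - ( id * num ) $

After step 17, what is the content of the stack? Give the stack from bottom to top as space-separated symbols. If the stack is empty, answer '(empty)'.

Step 1: shift id. Stack=[id] ptr=1 lookahead=- remaining=[- ( id * num ) $]
Step 2: reduce F->id. Stack=[F] ptr=1 lookahead=- remaining=[- ( id * num ) $]
Step 3: reduce T->F. Stack=[T] ptr=1 lookahead=- remaining=[- ( id * num ) $]
Step 4: reduce E->T. Stack=[E] ptr=1 lookahead=- remaining=[- ( id * num ) $]
Step 5: shift -. Stack=[E -] ptr=2 lookahead=( remaining=[( id * num ) $]
Step 6: shift (. Stack=[E - (] ptr=3 lookahead=id remaining=[id * num ) $]
Step 7: shift id. Stack=[E - ( id] ptr=4 lookahead=* remaining=[* num ) $]
Step 8: reduce F->id. Stack=[E - ( F] ptr=4 lookahead=* remaining=[* num ) $]
Step 9: reduce T->F. Stack=[E - ( T] ptr=4 lookahead=* remaining=[* num ) $]
Step 10: shift *. Stack=[E - ( T *] ptr=5 lookahead=num remaining=[num ) $]
Step 11: shift num. Stack=[E - ( T * num] ptr=6 lookahead=) remaining=[) $]
Step 12: reduce F->num. Stack=[E - ( T * F] ptr=6 lookahead=) remaining=[) $]
Step 13: reduce T->T * F. Stack=[E - ( T] ptr=6 lookahead=) remaining=[) $]
Step 14: reduce E->T. Stack=[E - ( E] ptr=6 lookahead=) remaining=[) $]
Step 15: shift ). Stack=[E - ( E )] ptr=7 lookahead=$ remaining=[$]
Step 16: reduce F->( E ). Stack=[E - F] ptr=7 lookahead=$ remaining=[$]
Step 17: reduce T->F. Stack=[E - T] ptr=7 lookahead=$ remaining=[$]

Answer: E - T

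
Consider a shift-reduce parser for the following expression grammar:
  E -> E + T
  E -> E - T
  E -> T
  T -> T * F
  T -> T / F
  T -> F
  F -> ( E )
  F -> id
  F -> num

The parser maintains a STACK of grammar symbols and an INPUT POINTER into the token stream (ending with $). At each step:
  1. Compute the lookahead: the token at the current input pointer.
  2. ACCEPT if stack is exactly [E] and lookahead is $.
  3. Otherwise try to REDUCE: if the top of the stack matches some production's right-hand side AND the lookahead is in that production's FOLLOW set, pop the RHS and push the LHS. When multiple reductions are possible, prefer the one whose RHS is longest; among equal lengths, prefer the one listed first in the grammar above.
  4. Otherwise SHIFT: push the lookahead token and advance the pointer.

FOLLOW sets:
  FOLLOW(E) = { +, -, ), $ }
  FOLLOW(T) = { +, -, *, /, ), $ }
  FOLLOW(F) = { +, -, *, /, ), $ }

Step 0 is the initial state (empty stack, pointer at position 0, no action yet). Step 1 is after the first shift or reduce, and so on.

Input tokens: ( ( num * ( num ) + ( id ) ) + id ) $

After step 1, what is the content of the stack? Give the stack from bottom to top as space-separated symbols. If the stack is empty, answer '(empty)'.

Answer: (

Derivation:
Step 1: shift (. Stack=[(] ptr=1 lookahead=( remaining=[( num * ( num ) + ( id ) ) + id ) $]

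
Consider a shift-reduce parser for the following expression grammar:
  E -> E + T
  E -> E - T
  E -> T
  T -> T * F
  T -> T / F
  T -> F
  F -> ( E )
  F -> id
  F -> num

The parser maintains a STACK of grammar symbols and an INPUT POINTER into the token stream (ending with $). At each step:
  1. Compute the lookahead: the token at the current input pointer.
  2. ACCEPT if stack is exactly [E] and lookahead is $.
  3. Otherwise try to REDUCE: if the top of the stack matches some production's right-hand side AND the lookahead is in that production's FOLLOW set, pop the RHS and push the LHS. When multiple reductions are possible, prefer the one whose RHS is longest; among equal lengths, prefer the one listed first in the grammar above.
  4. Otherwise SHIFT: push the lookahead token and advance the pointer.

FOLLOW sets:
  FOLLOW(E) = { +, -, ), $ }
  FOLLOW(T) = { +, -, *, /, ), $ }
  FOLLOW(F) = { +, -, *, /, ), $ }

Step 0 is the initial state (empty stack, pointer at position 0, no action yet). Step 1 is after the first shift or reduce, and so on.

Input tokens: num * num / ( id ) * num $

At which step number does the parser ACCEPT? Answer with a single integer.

Step 1: shift num. Stack=[num] ptr=1 lookahead=* remaining=[* num / ( id ) * num $]
Step 2: reduce F->num. Stack=[F] ptr=1 lookahead=* remaining=[* num / ( id ) * num $]
Step 3: reduce T->F. Stack=[T] ptr=1 lookahead=* remaining=[* num / ( id ) * num $]
Step 4: shift *. Stack=[T *] ptr=2 lookahead=num remaining=[num / ( id ) * num $]
Step 5: shift num. Stack=[T * num] ptr=3 lookahead=/ remaining=[/ ( id ) * num $]
Step 6: reduce F->num. Stack=[T * F] ptr=3 lookahead=/ remaining=[/ ( id ) * num $]
Step 7: reduce T->T * F. Stack=[T] ptr=3 lookahead=/ remaining=[/ ( id ) * num $]
Step 8: shift /. Stack=[T /] ptr=4 lookahead=( remaining=[( id ) * num $]
Step 9: shift (. Stack=[T / (] ptr=5 lookahead=id remaining=[id ) * num $]
Step 10: shift id. Stack=[T / ( id] ptr=6 lookahead=) remaining=[) * num $]
Step 11: reduce F->id. Stack=[T / ( F] ptr=6 lookahead=) remaining=[) * num $]
Step 12: reduce T->F. Stack=[T / ( T] ptr=6 lookahead=) remaining=[) * num $]
Step 13: reduce E->T. Stack=[T / ( E] ptr=6 lookahead=) remaining=[) * num $]
Step 14: shift ). Stack=[T / ( E )] ptr=7 lookahead=* remaining=[* num $]
Step 15: reduce F->( E ). Stack=[T / F] ptr=7 lookahead=* remaining=[* num $]
Step 16: reduce T->T / F. Stack=[T] ptr=7 lookahead=* remaining=[* num $]
Step 17: shift *. Stack=[T *] ptr=8 lookahead=num remaining=[num $]
Step 18: shift num. Stack=[T * num] ptr=9 lookahead=$ remaining=[$]
Step 19: reduce F->num. Stack=[T * F] ptr=9 lookahead=$ remaining=[$]
Step 20: reduce T->T * F. Stack=[T] ptr=9 lookahead=$ remaining=[$]
Step 21: reduce E->T. Stack=[E] ptr=9 lookahead=$ remaining=[$]
Step 22: accept. Stack=[E] ptr=9 lookahead=$ remaining=[$]

Answer: 22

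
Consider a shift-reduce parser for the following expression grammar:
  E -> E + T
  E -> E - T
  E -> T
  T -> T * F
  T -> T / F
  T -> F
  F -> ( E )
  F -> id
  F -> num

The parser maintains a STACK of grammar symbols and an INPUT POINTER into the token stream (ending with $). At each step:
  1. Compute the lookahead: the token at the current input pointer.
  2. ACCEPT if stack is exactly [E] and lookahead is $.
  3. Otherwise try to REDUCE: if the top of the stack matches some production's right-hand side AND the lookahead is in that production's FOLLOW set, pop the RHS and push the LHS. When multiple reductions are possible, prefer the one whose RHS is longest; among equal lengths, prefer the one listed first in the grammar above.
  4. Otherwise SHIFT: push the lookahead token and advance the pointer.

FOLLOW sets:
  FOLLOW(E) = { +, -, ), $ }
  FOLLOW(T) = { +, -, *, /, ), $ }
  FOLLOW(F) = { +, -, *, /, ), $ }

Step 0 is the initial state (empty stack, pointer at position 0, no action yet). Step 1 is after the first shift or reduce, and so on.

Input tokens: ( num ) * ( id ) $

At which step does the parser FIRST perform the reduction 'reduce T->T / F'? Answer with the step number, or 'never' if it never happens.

Answer: never

Derivation:
Step 1: shift (. Stack=[(] ptr=1 lookahead=num remaining=[num ) * ( id ) $]
Step 2: shift num. Stack=[( num] ptr=2 lookahead=) remaining=[) * ( id ) $]
Step 3: reduce F->num. Stack=[( F] ptr=2 lookahead=) remaining=[) * ( id ) $]
Step 4: reduce T->F. Stack=[( T] ptr=2 lookahead=) remaining=[) * ( id ) $]
Step 5: reduce E->T. Stack=[( E] ptr=2 lookahead=) remaining=[) * ( id ) $]
Step 6: shift ). Stack=[( E )] ptr=3 lookahead=* remaining=[* ( id ) $]
Step 7: reduce F->( E ). Stack=[F] ptr=3 lookahead=* remaining=[* ( id ) $]
Step 8: reduce T->F. Stack=[T] ptr=3 lookahead=* remaining=[* ( id ) $]
Step 9: shift *. Stack=[T *] ptr=4 lookahead=( remaining=[( id ) $]
Step 10: shift (. Stack=[T * (] ptr=5 lookahead=id remaining=[id ) $]
Step 11: shift id. Stack=[T * ( id] ptr=6 lookahead=) remaining=[) $]
Step 12: reduce F->id. Stack=[T * ( F] ptr=6 lookahead=) remaining=[) $]
Step 13: reduce T->F. Stack=[T * ( T] ptr=6 lookahead=) remaining=[) $]
Step 14: reduce E->T. Stack=[T * ( E] ptr=6 lookahead=) remaining=[) $]
Step 15: shift ). Stack=[T * ( E )] ptr=7 lookahead=$ remaining=[$]
Step 16: reduce F->( E ). Stack=[T * F] ptr=7 lookahead=$ remaining=[$]
Step 17: reduce T->T * F. Stack=[T] ptr=7 lookahead=$ remaining=[$]
Step 18: reduce E->T. Stack=[E] ptr=7 lookahead=$ remaining=[$]
Step 19: accept. Stack=[E] ptr=7 lookahead=$ remaining=[$]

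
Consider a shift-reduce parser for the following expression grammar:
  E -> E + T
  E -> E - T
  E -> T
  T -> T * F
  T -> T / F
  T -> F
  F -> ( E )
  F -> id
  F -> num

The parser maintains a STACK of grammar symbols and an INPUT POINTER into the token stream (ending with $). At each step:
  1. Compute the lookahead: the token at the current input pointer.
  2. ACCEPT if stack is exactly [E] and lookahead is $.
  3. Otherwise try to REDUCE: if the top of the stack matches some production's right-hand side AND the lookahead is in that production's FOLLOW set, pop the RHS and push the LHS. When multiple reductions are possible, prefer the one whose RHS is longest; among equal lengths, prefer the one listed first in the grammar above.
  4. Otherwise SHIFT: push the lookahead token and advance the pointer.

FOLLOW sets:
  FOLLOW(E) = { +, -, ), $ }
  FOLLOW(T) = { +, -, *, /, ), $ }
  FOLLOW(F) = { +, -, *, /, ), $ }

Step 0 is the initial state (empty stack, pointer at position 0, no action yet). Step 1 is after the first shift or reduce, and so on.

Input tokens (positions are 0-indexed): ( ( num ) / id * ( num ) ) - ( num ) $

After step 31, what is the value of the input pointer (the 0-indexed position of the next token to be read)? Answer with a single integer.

Answer: 14

Derivation:
Step 1: shift (. Stack=[(] ptr=1 lookahead=( remaining=[( num ) / id * ( num ) ) - ( num ) $]
Step 2: shift (. Stack=[( (] ptr=2 lookahead=num remaining=[num ) / id * ( num ) ) - ( num ) $]
Step 3: shift num. Stack=[( ( num] ptr=3 lookahead=) remaining=[) / id * ( num ) ) - ( num ) $]
Step 4: reduce F->num. Stack=[( ( F] ptr=3 lookahead=) remaining=[) / id * ( num ) ) - ( num ) $]
Step 5: reduce T->F. Stack=[( ( T] ptr=3 lookahead=) remaining=[) / id * ( num ) ) - ( num ) $]
Step 6: reduce E->T. Stack=[( ( E] ptr=3 lookahead=) remaining=[) / id * ( num ) ) - ( num ) $]
Step 7: shift ). Stack=[( ( E )] ptr=4 lookahead=/ remaining=[/ id * ( num ) ) - ( num ) $]
Step 8: reduce F->( E ). Stack=[( F] ptr=4 lookahead=/ remaining=[/ id * ( num ) ) - ( num ) $]
Step 9: reduce T->F. Stack=[( T] ptr=4 lookahead=/ remaining=[/ id * ( num ) ) - ( num ) $]
Step 10: shift /. Stack=[( T /] ptr=5 lookahead=id remaining=[id * ( num ) ) - ( num ) $]
Step 11: shift id. Stack=[( T / id] ptr=6 lookahead=* remaining=[* ( num ) ) - ( num ) $]
Step 12: reduce F->id. Stack=[( T / F] ptr=6 lookahead=* remaining=[* ( num ) ) - ( num ) $]
Step 13: reduce T->T / F. Stack=[( T] ptr=6 lookahead=* remaining=[* ( num ) ) - ( num ) $]
Step 14: shift *. Stack=[( T *] ptr=7 lookahead=( remaining=[( num ) ) - ( num ) $]
Step 15: shift (. Stack=[( T * (] ptr=8 lookahead=num remaining=[num ) ) - ( num ) $]
Step 16: shift num. Stack=[( T * ( num] ptr=9 lookahead=) remaining=[) ) - ( num ) $]
Step 17: reduce F->num. Stack=[( T * ( F] ptr=9 lookahead=) remaining=[) ) - ( num ) $]
Step 18: reduce T->F. Stack=[( T * ( T] ptr=9 lookahead=) remaining=[) ) - ( num ) $]
Step 19: reduce E->T. Stack=[( T * ( E] ptr=9 lookahead=) remaining=[) ) - ( num ) $]
Step 20: shift ). Stack=[( T * ( E )] ptr=10 lookahead=) remaining=[) - ( num ) $]
Step 21: reduce F->( E ). Stack=[( T * F] ptr=10 lookahead=) remaining=[) - ( num ) $]
Step 22: reduce T->T * F. Stack=[( T] ptr=10 lookahead=) remaining=[) - ( num ) $]
Step 23: reduce E->T. Stack=[( E] ptr=10 lookahead=) remaining=[) - ( num ) $]
Step 24: shift ). Stack=[( E )] ptr=11 lookahead=- remaining=[- ( num ) $]
Step 25: reduce F->( E ). Stack=[F] ptr=11 lookahead=- remaining=[- ( num ) $]
Step 26: reduce T->F. Stack=[T] ptr=11 lookahead=- remaining=[- ( num ) $]
Step 27: reduce E->T. Stack=[E] ptr=11 lookahead=- remaining=[- ( num ) $]
Step 28: shift -. Stack=[E -] ptr=12 lookahead=( remaining=[( num ) $]
Step 29: shift (. Stack=[E - (] ptr=13 lookahead=num remaining=[num ) $]
Step 30: shift num. Stack=[E - ( num] ptr=14 lookahead=) remaining=[) $]
Step 31: reduce F->num. Stack=[E - ( F] ptr=14 lookahead=) remaining=[) $]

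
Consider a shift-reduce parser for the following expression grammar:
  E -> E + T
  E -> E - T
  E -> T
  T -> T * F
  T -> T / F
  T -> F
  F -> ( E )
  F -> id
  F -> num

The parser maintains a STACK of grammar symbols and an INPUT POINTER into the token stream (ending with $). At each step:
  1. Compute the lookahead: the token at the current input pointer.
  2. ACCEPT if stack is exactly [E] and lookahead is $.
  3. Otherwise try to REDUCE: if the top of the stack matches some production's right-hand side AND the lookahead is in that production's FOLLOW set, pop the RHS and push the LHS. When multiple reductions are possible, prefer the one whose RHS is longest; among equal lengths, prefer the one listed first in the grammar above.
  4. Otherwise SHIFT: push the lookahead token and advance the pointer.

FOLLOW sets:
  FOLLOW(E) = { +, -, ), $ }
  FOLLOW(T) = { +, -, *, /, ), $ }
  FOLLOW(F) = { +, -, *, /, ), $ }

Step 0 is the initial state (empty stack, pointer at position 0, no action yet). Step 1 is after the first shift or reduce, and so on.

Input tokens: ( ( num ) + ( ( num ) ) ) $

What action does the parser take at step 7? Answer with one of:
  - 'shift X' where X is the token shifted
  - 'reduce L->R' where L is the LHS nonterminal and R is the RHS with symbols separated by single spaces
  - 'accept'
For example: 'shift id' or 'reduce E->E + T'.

Step 1: shift (. Stack=[(] ptr=1 lookahead=( remaining=[( num ) + ( ( num ) ) ) $]
Step 2: shift (. Stack=[( (] ptr=2 lookahead=num remaining=[num ) + ( ( num ) ) ) $]
Step 3: shift num. Stack=[( ( num] ptr=3 lookahead=) remaining=[) + ( ( num ) ) ) $]
Step 4: reduce F->num. Stack=[( ( F] ptr=3 lookahead=) remaining=[) + ( ( num ) ) ) $]
Step 5: reduce T->F. Stack=[( ( T] ptr=3 lookahead=) remaining=[) + ( ( num ) ) ) $]
Step 6: reduce E->T. Stack=[( ( E] ptr=3 lookahead=) remaining=[) + ( ( num ) ) ) $]
Step 7: shift ). Stack=[( ( E )] ptr=4 lookahead=+ remaining=[+ ( ( num ) ) ) $]

Answer: shift )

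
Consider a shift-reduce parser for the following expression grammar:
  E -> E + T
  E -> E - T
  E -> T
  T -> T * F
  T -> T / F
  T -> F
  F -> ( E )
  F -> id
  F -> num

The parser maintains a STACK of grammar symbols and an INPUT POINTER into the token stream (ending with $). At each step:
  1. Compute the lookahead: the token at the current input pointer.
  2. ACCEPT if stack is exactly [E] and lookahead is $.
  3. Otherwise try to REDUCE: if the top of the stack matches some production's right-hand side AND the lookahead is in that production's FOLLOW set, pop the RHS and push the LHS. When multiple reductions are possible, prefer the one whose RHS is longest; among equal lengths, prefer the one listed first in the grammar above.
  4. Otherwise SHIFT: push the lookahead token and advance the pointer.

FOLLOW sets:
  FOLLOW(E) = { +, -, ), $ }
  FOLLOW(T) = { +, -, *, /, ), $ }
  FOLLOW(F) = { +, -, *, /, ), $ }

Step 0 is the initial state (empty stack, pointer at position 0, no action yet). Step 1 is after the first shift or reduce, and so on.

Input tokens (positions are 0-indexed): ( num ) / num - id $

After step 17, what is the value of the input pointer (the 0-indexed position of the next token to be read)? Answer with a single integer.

Step 1: shift (. Stack=[(] ptr=1 lookahead=num remaining=[num ) / num - id $]
Step 2: shift num. Stack=[( num] ptr=2 lookahead=) remaining=[) / num - id $]
Step 3: reduce F->num. Stack=[( F] ptr=2 lookahead=) remaining=[) / num - id $]
Step 4: reduce T->F. Stack=[( T] ptr=2 lookahead=) remaining=[) / num - id $]
Step 5: reduce E->T. Stack=[( E] ptr=2 lookahead=) remaining=[) / num - id $]
Step 6: shift ). Stack=[( E )] ptr=3 lookahead=/ remaining=[/ num - id $]
Step 7: reduce F->( E ). Stack=[F] ptr=3 lookahead=/ remaining=[/ num - id $]
Step 8: reduce T->F. Stack=[T] ptr=3 lookahead=/ remaining=[/ num - id $]
Step 9: shift /. Stack=[T /] ptr=4 lookahead=num remaining=[num - id $]
Step 10: shift num. Stack=[T / num] ptr=5 lookahead=- remaining=[- id $]
Step 11: reduce F->num. Stack=[T / F] ptr=5 lookahead=- remaining=[- id $]
Step 12: reduce T->T / F. Stack=[T] ptr=5 lookahead=- remaining=[- id $]
Step 13: reduce E->T. Stack=[E] ptr=5 lookahead=- remaining=[- id $]
Step 14: shift -. Stack=[E -] ptr=6 lookahead=id remaining=[id $]
Step 15: shift id. Stack=[E - id] ptr=7 lookahead=$ remaining=[$]
Step 16: reduce F->id. Stack=[E - F] ptr=7 lookahead=$ remaining=[$]
Step 17: reduce T->F. Stack=[E - T] ptr=7 lookahead=$ remaining=[$]

Answer: 7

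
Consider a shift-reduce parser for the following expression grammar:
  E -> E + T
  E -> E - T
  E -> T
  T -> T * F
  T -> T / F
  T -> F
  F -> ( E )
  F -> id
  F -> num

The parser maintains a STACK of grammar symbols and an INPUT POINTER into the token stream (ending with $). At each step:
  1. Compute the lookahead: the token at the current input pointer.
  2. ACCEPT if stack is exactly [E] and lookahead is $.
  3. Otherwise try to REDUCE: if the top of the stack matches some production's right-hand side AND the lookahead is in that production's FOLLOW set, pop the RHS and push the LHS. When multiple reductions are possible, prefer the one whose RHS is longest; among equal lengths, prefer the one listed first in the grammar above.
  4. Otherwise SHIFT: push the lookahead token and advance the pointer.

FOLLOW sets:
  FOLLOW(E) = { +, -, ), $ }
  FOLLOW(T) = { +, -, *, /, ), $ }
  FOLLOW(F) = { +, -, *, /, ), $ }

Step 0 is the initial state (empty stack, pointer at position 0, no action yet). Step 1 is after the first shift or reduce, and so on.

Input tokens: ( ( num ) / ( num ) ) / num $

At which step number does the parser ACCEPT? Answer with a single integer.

Step 1: shift (. Stack=[(] ptr=1 lookahead=( remaining=[( num ) / ( num ) ) / num $]
Step 2: shift (. Stack=[( (] ptr=2 lookahead=num remaining=[num ) / ( num ) ) / num $]
Step 3: shift num. Stack=[( ( num] ptr=3 lookahead=) remaining=[) / ( num ) ) / num $]
Step 4: reduce F->num. Stack=[( ( F] ptr=3 lookahead=) remaining=[) / ( num ) ) / num $]
Step 5: reduce T->F. Stack=[( ( T] ptr=3 lookahead=) remaining=[) / ( num ) ) / num $]
Step 6: reduce E->T. Stack=[( ( E] ptr=3 lookahead=) remaining=[) / ( num ) ) / num $]
Step 7: shift ). Stack=[( ( E )] ptr=4 lookahead=/ remaining=[/ ( num ) ) / num $]
Step 8: reduce F->( E ). Stack=[( F] ptr=4 lookahead=/ remaining=[/ ( num ) ) / num $]
Step 9: reduce T->F. Stack=[( T] ptr=4 lookahead=/ remaining=[/ ( num ) ) / num $]
Step 10: shift /. Stack=[( T /] ptr=5 lookahead=( remaining=[( num ) ) / num $]
Step 11: shift (. Stack=[( T / (] ptr=6 lookahead=num remaining=[num ) ) / num $]
Step 12: shift num. Stack=[( T / ( num] ptr=7 lookahead=) remaining=[) ) / num $]
Step 13: reduce F->num. Stack=[( T / ( F] ptr=7 lookahead=) remaining=[) ) / num $]
Step 14: reduce T->F. Stack=[( T / ( T] ptr=7 lookahead=) remaining=[) ) / num $]
Step 15: reduce E->T. Stack=[( T / ( E] ptr=7 lookahead=) remaining=[) ) / num $]
Step 16: shift ). Stack=[( T / ( E )] ptr=8 lookahead=) remaining=[) / num $]
Step 17: reduce F->( E ). Stack=[( T / F] ptr=8 lookahead=) remaining=[) / num $]
Step 18: reduce T->T / F. Stack=[( T] ptr=8 lookahead=) remaining=[) / num $]
Step 19: reduce E->T. Stack=[( E] ptr=8 lookahead=) remaining=[) / num $]
Step 20: shift ). Stack=[( E )] ptr=9 lookahead=/ remaining=[/ num $]
Step 21: reduce F->( E ). Stack=[F] ptr=9 lookahead=/ remaining=[/ num $]
Step 22: reduce T->F. Stack=[T] ptr=9 lookahead=/ remaining=[/ num $]
Step 23: shift /. Stack=[T /] ptr=10 lookahead=num remaining=[num $]
Step 24: shift num. Stack=[T / num] ptr=11 lookahead=$ remaining=[$]
Step 25: reduce F->num. Stack=[T / F] ptr=11 lookahead=$ remaining=[$]
Step 26: reduce T->T / F. Stack=[T] ptr=11 lookahead=$ remaining=[$]
Step 27: reduce E->T. Stack=[E] ptr=11 lookahead=$ remaining=[$]
Step 28: accept. Stack=[E] ptr=11 lookahead=$ remaining=[$]

Answer: 28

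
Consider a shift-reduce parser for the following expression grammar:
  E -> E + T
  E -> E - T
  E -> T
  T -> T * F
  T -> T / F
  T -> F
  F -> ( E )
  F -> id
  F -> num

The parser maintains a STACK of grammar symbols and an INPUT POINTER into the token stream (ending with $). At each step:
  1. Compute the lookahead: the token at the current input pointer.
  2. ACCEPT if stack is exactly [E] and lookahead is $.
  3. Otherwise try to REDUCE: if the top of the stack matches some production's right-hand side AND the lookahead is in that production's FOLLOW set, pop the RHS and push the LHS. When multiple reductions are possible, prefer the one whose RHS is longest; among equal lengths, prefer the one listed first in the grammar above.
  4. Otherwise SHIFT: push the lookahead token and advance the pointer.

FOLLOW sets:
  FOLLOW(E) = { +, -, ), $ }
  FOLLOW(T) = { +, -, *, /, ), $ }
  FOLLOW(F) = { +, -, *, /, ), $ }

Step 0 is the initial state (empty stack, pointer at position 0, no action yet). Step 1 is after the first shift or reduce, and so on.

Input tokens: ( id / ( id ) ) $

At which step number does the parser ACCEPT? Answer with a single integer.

Step 1: shift (. Stack=[(] ptr=1 lookahead=id remaining=[id / ( id ) ) $]
Step 2: shift id. Stack=[( id] ptr=2 lookahead=/ remaining=[/ ( id ) ) $]
Step 3: reduce F->id. Stack=[( F] ptr=2 lookahead=/ remaining=[/ ( id ) ) $]
Step 4: reduce T->F. Stack=[( T] ptr=2 lookahead=/ remaining=[/ ( id ) ) $]
Step 5: shift /. Stack=[( T /] ptr=3 lookahead=( remaining=[( id ) ) $]
Step 6: shift (. Stack=[( T / (] ptr=4 lookahead=id remaining=[id ) ) $]
Step 7: shift id. Stack=[( T / ( id] ptr=5 lookahead=) remaining=[) ) $]
Step 8: reduce F->id. Stack=[( T / ( F] ptr=5 lookahead=) remaining=[) ) $]
Step 9: reduce T->F. Stack=[( T / ( T] ptr=5 lookahead=) remaining=[) ) $]
Step 10: reduce E->T. Stack=[( T / ( E] ptr=5 lookahead=) remaining=[) ) $]
Step 11: shift ). Stack=[( T / ( E )] ptr=6 lookahead=) remaining=[) $]
Step 12: reduce F->( E ). Stack=[( T / F] ptr=6 lookahead=) remaining=[) $]
Step 13: reduce T->T / F. Stack=[( T] ptr=6 lookahead=) remaining=[) $]
Step 14: reduce E->T. Stack=[( E] ptr=6 lookahead=) remaining=[) $]
Step 15: shift ). Stack=[( E )] ptr=7 lookahead=$ remaining=[$]
Step 16: reduce F->( E ). Stack=[F] ptr=7 lookahead=$ remaining=[$]
Step 17: reduce T->F. Stack=[T] ptr=7 lookahead=$ remaining=[$]
Step 18: reduce E->T. Stack=[E] ptr=7 lookahead=$ remaining=[$]
Step 19: accept. Stack=[E] ptr=7 lookahead=$ remaining=[$]

Answer: 19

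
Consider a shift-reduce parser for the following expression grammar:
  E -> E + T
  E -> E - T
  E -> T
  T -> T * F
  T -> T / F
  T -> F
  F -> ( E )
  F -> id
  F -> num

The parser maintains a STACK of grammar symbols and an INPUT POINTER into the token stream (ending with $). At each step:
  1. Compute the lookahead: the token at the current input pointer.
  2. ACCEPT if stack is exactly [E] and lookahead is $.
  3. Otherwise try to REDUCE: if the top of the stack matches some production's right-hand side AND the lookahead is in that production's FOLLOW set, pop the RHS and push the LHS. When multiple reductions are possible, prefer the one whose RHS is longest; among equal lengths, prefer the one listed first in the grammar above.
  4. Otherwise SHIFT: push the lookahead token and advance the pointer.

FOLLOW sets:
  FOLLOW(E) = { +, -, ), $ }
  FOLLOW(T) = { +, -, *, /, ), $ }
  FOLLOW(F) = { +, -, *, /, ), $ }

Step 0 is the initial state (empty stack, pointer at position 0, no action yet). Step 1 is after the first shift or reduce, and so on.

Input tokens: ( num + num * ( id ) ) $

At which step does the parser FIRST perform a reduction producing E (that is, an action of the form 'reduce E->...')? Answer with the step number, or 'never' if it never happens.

Step 1: shift (. Stack=[(] ptr=1 lookahead=num remaining=[num + num * ( id ) ) $]
Step 2: shift num. Stack=[( num] ptr=2 lookahead=+ remaining=[+ num * ( id ) ) $]
Step 3: reduce F->num. Stack=[( F] ptr=2 lookahead=+ remaining=[+ num * ( id ) ) $]
Step 4: reduce T->F. Stack=[( T] ptr=2 lookahead=+ remaining=[+ num * ( id ) ) $]
Step 5: reduce E->T. Stack=[( E] ptr=2 lookahead=+ remaining=[+ num * ( id ) ) $]

Answer: 5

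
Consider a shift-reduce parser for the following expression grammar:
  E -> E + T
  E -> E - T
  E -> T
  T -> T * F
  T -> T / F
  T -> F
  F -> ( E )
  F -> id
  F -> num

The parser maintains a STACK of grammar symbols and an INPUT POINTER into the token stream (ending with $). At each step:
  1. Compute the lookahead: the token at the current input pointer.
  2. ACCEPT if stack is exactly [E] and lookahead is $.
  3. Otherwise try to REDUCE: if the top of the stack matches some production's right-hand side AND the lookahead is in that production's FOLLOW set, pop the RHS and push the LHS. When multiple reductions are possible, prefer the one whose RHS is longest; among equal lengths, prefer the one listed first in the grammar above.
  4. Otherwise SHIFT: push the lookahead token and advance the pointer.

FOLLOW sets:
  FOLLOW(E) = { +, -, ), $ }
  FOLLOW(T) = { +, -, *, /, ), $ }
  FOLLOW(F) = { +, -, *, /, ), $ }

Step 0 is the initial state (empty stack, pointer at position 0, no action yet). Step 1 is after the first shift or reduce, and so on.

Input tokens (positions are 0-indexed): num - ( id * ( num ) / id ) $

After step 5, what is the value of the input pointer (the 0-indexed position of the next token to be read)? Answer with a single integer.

Step 1: shift num. Stack=[num] ptr=1 lookahead=- remaining=[- ( id * ( num ) / id ) $]
Step 2: reduce F->num. Stack=[F] ptr=1 lookahead=- remaining=[- ( id * ( num ) / id ) $]
Step 3: reduce T->F. Stack=[T] ptr=1 lookahead=- remaining=[- ( id * ( num ) / id ) $]
Step 4: reduce E->T. Stack=[E] ptr=1 lookahead=- remaining=[- ( id * ( num ) / id ) $]
Step 5: shift -. Stack=[E -] ptr=2 lookahead=( remaining=[( id * ( num ) / id ) $]

Answer: 2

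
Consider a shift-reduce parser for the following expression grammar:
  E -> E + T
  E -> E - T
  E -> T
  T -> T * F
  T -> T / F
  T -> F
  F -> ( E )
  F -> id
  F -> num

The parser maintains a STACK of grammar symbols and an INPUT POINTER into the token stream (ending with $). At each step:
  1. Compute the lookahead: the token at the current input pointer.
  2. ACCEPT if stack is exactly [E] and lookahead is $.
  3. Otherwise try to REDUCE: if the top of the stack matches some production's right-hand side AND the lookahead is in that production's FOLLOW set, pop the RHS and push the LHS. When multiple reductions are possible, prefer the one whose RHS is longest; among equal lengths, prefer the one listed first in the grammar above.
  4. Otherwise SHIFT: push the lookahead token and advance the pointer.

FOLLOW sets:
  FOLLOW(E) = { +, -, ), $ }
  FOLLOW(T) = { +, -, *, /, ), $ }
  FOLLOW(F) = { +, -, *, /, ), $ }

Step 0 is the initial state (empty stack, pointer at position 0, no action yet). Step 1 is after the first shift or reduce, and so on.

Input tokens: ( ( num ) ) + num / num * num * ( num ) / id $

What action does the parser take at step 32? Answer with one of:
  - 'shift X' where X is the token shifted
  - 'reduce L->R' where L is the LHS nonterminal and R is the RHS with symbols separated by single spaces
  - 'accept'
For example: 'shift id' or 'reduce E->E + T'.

Answer: reduce E->T

Derivation:
Step 1: shift (. Stack=[(] ptr=1 lookahead=( remaining=[( num ) ) + num / num * num * ( num ) / id $]
Step 2: shift (. Stack=[( (] ptr=2 lookahead=num remaining=[num ) ) + num / num * num * ( num ) / id $]
Step 3: shift num. Stack=[( ( num] ptr=3 lookahead=) remaining=[) ) + num / num * num * ( num ) / id $]
Step 4: reduce F->num. Stack=[( ( F] ptr=3 lookahead=) remaining=[) ) + num / num * num * ( num ) / id $]
Step 5: reduce T->F. Stack=[( ( T] ptr=3 lookahead=) remaining=[) ) + num / num * num * ( num ) / id $]
Step 6: reduce E->T. Stack=[( ( E] ptr=3 lookahead=) remaining=[) ) + num / num * num * ( num ) / id $]
Step 7: shift ). Stack=[( ( E )] ptr=4 lookahead=) remaining=[) + num / num * num * ( num ) / id $]
Step 8: reduce F->( E ). Stack=[( F] ptr=4 lookahead=) remaining=[) + num / num * num * ( num ) / id $]
Step 9: reduce T->F. Stack=[( T] ptr=4 lookahead=) remaining=[) + num / num * num * ( num ) / id $]
Step 10: reduce E->T. Stack=[( E] ptr=4 lookahead=) remaining=[) + num / num * num * ( num ) / id $]
Step 11: shift ). Stack=[( E )] ptr=5 lookahead=+ remaining=[+ num / num * num * ( num ) / id $]
Step 12: reduce F->( E ). Stack=[F] ptr=5 lookahead=+ remaining=[+ num / num * num * ( num ) / id $]
Step 13: reduce T->F. Stack=[T] ptr=5 lookahead=+ remaining=[+ num / num * num * ( num ) / id $]
Step 14: reduce E->T. Stack=[E] ptr=5 lookahead=+ remaining=[+ num / num * num * ( num ) / id $]
Step 15: shift +. Stack=[E +] ptr=6 lookahead=num remaining=[num / num * num * ( num ) / id $]
Step 16: shift num. Stack=[E + num] ptr=7 lookahead=/ remaining=[/ num * num * ( num ) / id $]
Step 17: reduce F->num. Stack=[E + F] ptr=7 lookahead=/ remaining=[/ num * num * ( num ) / id $]
Step 18: reduce T->F. Stack=[E + T] ptr=7 lookahead=/ remaining=[/ num * num * ( num ) / id $]
Step 19: shift /. Stack=[E + T /] ptr=8 lookahead=num remaining=[num * num * ( num ) / id $]
Step 20: shift num. Stack=[E + T / num] ptr=9 lookahead=* remaining=[* num * ( num ) / id $]
Step 21: reduce F->num. Stack=[E + T / F] ptr=9 lookahead=* remaining=[* num * ( num ) / id $]
Step 22: reduce T->T / F. Stack=[E + T] ptr=9 lookahead=* remaining=[* num * ( num ) / id $]
Step 23: shift *. Stack=[E + T *] ptr=10 lookahead=num remaining=[num * ( num ) / id $]
Step 24: shift num. Stack=[E + T * num] ptr=11 lookahead=* remaining=[* ( num ) / id $]
Step 25: reduce F->num. Stack=[E + T * F] ptr=11 lookahead=* remaining=[* ( num ) / id $]
Step 26: reduce T->T * F. Stack=[E + T] ptr=11 lookahead=* remaining=[* ( num ) / id $]
Step 27: shift *. Stack=[E + T *] ptr=12 lookahead=( remaining=[( num ) / id $]
Step 28: shift (. Stack=[E + T * (] ptr=13 lookahead=num remaining=[num ) / id $]
Step 29: shift num. Stack=[E + T * ( num] ptr=14 lookahead=) remaining=[) / id $]
Step 30: reduce F->num. Stack=[E + T * ( F] ptr=14 lookahead=) remaining=[) / id $]
Step 31: reduce T->F. Stack=[E + T * ( T] ptr=14 lookahead=) remaining=[) / id $]
Step 32: reduce E->T. Stack=[E + T * ( E] ptr=14 lookahead=) remaining=[) / id $]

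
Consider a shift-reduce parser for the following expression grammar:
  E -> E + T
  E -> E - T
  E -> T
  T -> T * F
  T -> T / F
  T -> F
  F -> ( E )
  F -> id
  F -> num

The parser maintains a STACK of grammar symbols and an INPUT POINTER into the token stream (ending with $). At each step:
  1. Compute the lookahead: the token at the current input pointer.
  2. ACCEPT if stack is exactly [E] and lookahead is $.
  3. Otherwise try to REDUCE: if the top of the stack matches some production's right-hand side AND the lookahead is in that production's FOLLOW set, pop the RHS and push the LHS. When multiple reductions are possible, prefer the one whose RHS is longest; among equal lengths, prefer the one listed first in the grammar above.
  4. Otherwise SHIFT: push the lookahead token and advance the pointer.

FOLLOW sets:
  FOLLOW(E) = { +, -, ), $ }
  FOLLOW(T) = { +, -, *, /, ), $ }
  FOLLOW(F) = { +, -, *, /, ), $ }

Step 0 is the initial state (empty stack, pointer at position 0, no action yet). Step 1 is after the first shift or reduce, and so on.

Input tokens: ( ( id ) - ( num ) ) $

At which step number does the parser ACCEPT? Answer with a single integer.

Answer: 25

Derivation:
Step 1: shift (. Stack=[(] ptr=1 lookahead=( remaining=[( id ) - ( num ) ) $]
Step 2: shift (. Stack=[( (] ptr=2 lookahead=id remaining=[id ) - ( num ) ) $]
Step 3: shift id. Stack=[( ( id] ptr=3 lookahead=) remaining=[) - ( num ) ) $]
Step 4: reduce F->id. Stack=[( ( F] ptr=3 lookahead=) remaining=[) - ( num ) ) $]
Step 5: reduce T->F. Stack=[( ( T] ptr=3 lookahead=) remaining=[) - ( num ) ) $]
Step 6: reduce E->T. Stack=[( ( E] ptr=3 lookahead=) remaining=[) - ( num ) ) $]
Step 7: shift ). Stack=[( ( E )] ptr=4 lookahead=- remaining=[- ( num ) ) $]
Step 8: reduce F->( E ). Stack=[( F] ptr=4 lookahead=- remaining=[- ( num ) ) $]
Step 9: reduce T->F. Stack=[( T] ptr=4 lookahead=- remaining=[- ( num ) ) $]
Step 10: reduce E->T. Stack=[( E] ptr=4 lookahead=- remaining=[- ( num ) ) $]
Step 11: shift -. Stack=[( E -] ptr=5 lookahead=( remaining=[( num ) ) $]
Step 12: shift (. Stack=[( E - (] ptr=6 lookahead=num remaining=[num ) ) $]
Step 13: shift num. Stack=[( E - ( num] ptr=7 lookahead=) remaining=[) ) $]
Step 14: reduce F->num. Stack=[( E - ( F] ptr=7 lookahead=) remaining=[) ) $]
Step 15: reduce T->F. Stack=[( E - ( T] ptr=7 lookahead=) remaining=[) ) $]
Step 16: reduce E->T. Stack=[( E - ( E] ptr=7 lookahead=) remaining=[) ) $]
Step 17: shift ). Stack=[( E - ( E )] ptr=8 lookahead=) remaining=[) $]
Step 18: reduce F->( E ). Stack=[( E - F] ptr=8 lookahead=) remaining=[) $]
Step 19: reduce T->F. Stack=[( E - T] ptr=8 lookahead=) remaining=[) $]
Step 20: reduce E->E - T. Stack=[( E] ptr=8 lookahead=) remaining=[) $]
Step 21: shift ). Stack=[( E )] ptr=9 lookahead=$ remaining=[$]
Step 22: reduce F->( E ). Stack=[F] ptr=9 lookahead=$ remaining=[$]
Step 23: reduce T->F. Stack=[T] ptr=9 lookahead=$ remaining=[$]
Step 24: reduce E->T. Stack=[E] ptr=9 lookahead=$ remaining=[$]
Step 25: accept. Stack=[E] ptr=9 lookahead=$ remaining=[$]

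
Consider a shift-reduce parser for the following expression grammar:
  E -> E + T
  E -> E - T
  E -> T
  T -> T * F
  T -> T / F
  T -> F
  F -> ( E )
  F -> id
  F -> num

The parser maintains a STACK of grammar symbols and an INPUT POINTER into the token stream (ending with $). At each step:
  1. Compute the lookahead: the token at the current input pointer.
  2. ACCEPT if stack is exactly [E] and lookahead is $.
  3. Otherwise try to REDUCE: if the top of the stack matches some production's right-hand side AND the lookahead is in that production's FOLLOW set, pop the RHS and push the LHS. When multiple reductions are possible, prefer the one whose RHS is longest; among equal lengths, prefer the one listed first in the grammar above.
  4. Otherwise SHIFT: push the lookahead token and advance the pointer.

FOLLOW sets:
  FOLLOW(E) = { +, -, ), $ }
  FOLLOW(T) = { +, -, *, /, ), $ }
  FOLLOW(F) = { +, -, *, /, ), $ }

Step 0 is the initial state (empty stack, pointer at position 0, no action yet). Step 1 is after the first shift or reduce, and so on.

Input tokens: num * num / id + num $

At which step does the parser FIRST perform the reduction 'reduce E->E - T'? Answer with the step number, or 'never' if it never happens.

Answer: never

Derivation:
Step 1: shift num. Stack=[num] ptr=1 lookahead=* remaining=[* num / id + num $]
Step 2: reduce F->num. Stack=[F] ptr=1 lookahead=* remaining=[* num / id + num $]
Step 3: reduce T->F. Stack=[T] ptr=1 lookahead=* remaining=[* num / id + num $]
Step 4: shift *. Stack=[T *] ptr=2 lookahead=num remaining=[num / id + num $]
Step 5: shift num. Stack=[T * num] ptr=3 lookahead=/ remaining=[/ id + num $]
Step 6: reduce F->num. Stack=[T * F] ptr=3 lookahead=/ remaining=[/ id + num $]
Step 7: reduce T->T * F. Stack=[T] ptr=3 lookahead=/ remaining=[/ id + num $]
Step 8: shift /. Stack=[T /] ptr=4 lookahead=id remaining=[id + num $]
Step 9: shift id. Stack=[T / id] ptr=5 lookahead=+ remaining=[+ num $]
Step 10: reduce F->id. Stack=[T / F] ptr=5 lookahead=+ remaining=[+ num $]
Step 11: reduce T->T / F. Stack=[T] ptr=5 lookahead=+ remaining=[+ num $]
Step 12: reduce E->T. Stack=[E] ptr=5 lookahead=+ remaining=[+ num $]
Step 13: shift +. Stack=[E +] ptr=6 lookahead=num remaining=[num $]
Step 14: shift num. Stack=[E + num] ptr=7 lookahead=$ remaining=[$]
Step 15: reduce F->num. Stack=[E + F] ptr=7 lookahead=$ remaining=[$]
Step 16: reduce T->F. Stack=[E + T] ptr=7 lookahead=$ remaining=[$]
Step 17: reduce E->E + T. Stack=[E] ptr=7 lookahead=$ remaining=[$]
Step 18: accept. Stack=[E] ptr=7 lookahead=$ remaining=[$]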